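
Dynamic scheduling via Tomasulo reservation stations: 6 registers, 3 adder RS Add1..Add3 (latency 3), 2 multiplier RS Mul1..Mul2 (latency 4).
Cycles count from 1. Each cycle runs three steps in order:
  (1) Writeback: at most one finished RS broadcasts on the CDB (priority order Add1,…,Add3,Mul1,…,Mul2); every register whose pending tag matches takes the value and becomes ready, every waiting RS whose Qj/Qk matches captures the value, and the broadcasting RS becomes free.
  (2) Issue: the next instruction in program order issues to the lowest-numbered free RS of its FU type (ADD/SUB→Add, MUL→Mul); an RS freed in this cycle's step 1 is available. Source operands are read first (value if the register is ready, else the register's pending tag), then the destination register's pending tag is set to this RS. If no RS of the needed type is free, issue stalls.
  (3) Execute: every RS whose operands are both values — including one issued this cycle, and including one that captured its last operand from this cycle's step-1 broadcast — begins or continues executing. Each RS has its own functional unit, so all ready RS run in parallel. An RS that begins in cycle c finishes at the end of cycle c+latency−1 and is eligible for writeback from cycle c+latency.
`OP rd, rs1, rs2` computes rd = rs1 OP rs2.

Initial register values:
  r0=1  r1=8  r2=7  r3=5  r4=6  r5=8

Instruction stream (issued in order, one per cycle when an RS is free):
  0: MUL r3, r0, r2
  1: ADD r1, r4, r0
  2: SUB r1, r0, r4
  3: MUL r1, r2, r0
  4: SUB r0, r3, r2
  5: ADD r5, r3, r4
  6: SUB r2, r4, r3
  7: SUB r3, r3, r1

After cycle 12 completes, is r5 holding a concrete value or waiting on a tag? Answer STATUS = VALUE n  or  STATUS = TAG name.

cycle 1: issue MUL r3<-Mul1 // r0:1,r1:8,r2:7,r3:Mul1,r4:6,r5:8
cycle 2: issue ADD r1<-Add1 // r0:1,r1:Add1,r2:7,r3:Mul1,r4:6,r5:8
cycle 3: issue SUB r1<-Add2 // r0:1,r1:Add2,r2:7,r3:Mul1,r4:6,r5:8
cycle 4: issue MUL r1<-Mul2 // r0:1,r1:Mul2,r2:7,r3:Mul1,r4:6,r5:8
cycle 5: CDB Add1=7; issue SUB r0<-Add1 // r0:Add1,r1:Mul2,r2:7,r3:Mul1,r4:6,r5:8
cycle 6: CDB Add2=-5; issue ADD r5<-Add2 // r0:Add1,r1:Mul2,r2:7,r3:Mul1,r4:6,r5:Add2
cycle 7: CDB Mul1=7; issue SUB r2<-Add3 // r0:Add1,r1:Mul2,r2:Add3,r3:7,r4:6,r5:Add2
cycle 8: CDB Mul2=7; stall // r0:Add1,r1:7,r2:Add3,r3:7,r4:6,r5:Add2
cycle 9: stall // r0:Add1,r1:7,r2:Add3,r3:7,r4:6,r5:Add2
cycle 10: CDB Add1=0; issue SUB r3<-Add1 // r0:0,r1:7,r2:Add3,r3:Add1,r4:6,r5:Add2
cycle 11: CDB Add2=13 // r0:0,r1:7,r2:Add3,r3:Add1,r4:6,r5:13
cycle 12: CDB Add3=-1 // r0:0,r1:7,r2:-1,r3:Add1,r4:6,r5:13

STATUS = VALUE 13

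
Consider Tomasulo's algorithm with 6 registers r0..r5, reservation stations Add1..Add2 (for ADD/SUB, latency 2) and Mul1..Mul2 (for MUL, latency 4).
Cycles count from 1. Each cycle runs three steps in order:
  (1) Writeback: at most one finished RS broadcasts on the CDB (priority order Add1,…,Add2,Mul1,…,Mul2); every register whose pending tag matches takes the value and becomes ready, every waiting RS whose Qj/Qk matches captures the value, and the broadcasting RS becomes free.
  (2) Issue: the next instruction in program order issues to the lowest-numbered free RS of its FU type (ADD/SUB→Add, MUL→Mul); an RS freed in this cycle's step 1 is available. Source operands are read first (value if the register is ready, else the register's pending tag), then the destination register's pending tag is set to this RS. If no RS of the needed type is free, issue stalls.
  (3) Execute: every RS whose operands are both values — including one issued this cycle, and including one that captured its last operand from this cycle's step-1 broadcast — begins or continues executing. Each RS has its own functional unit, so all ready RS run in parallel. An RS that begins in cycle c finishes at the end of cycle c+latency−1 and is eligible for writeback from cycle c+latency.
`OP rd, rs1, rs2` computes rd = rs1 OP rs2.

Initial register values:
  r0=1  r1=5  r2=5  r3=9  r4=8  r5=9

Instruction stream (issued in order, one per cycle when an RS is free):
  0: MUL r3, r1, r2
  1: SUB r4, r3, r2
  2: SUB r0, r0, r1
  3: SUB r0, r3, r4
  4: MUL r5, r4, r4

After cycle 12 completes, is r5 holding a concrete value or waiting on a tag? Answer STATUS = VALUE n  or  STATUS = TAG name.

c1: issue MUL r3<-Mul1 | r0:1,r1:5,r2:5,r3:Mul1,r4:8,r5:9
c2: issue SUB r4<-Add1 | r0:1,r1:5,r2:5,r3:Mul1,r4:Add1,r5:9
c3: issue SUB r0<-Add2 | r0:Add2,r1:5,r2:5,r3:Mul1,r4:Add1,r5:9
c4: stall | r0:Add2,r1:5,r2:5,r3:Mul1,r4:Add1,r5:9
c5: CDB Add2=-4; issue SUB r0<-Add2 | r0:Add2,r1:5,r2:5,r3:Mul1,r4:Add1,r5:9
c6: CDB Mul1=25; issue MUL r5<-Mul1 | r0:Add2,r1:5,r2:5,r3:25,r4:Add1,r5:Mul1
c7: - | r0:Add2,r1:5,r2:5,r3:25,r4:Add1,r5:Mul1
c8: CDB Add1=20 | r0:Add2,r1:5,r2:5,r3:25,r4:20,r5:Mul1
c9: - | r0:Add2,r1:5,r2:5,r3:25,r4:20,r5:Mul1
c10: CDB Add2=5 | r0:5,r1:5,r2:5,r3:25,r4:20,r5:Mul1
c11: - | r0:5,r1:5,r2:5,r3:25,r4:20,r5:Mul1
c12: CDB Mul1=400 | r0:5,r1:5,r2:5,r3:25,r4:20,r5:400

STATUS = VALUE 400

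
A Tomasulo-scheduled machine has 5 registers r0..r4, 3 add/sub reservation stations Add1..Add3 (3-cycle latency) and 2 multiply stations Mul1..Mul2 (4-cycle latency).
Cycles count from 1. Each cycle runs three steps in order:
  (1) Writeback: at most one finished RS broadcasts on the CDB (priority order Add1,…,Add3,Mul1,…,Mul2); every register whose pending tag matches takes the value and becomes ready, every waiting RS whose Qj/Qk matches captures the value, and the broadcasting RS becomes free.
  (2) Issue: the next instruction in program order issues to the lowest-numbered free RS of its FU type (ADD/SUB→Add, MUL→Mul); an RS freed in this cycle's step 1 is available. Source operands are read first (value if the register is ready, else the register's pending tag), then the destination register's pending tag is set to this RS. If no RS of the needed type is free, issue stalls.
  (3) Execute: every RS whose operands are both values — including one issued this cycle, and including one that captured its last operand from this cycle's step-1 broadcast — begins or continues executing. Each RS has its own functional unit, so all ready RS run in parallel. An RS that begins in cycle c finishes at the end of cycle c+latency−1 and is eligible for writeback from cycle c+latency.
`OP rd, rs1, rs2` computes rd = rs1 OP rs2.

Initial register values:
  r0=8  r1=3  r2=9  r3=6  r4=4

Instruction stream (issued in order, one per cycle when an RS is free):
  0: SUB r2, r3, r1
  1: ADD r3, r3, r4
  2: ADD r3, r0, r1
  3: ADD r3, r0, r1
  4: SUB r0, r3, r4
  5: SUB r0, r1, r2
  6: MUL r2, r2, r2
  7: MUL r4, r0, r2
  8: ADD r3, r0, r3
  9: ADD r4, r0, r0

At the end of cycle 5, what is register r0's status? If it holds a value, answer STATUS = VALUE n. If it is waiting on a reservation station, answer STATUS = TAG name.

cycle 1: issue SUB r2<-Add1 // r0:8,r1:3,r2:Add1,r3:6,r4:4
cycle 2: issue ADD r3<-Add2 // r0:8,r1:3,r2:Add1,r3:Add2,r4:4
cycle 3: issue ADD r3<-Add3 // r0:8,r1:3,r2:Add1,r3:Add3,r4:4
cycle 4: CDB Add1=3; issue ADD r3<-Add1 // r0:8,r1:3,r2:3,r3:Add1,r4:4
cycle 5: CDB Add2=10; issue SUB r0<-Add2 // r0:Add2,r1:3,r2:3,r3:Add1,r4:4

STATUS = TAG Add2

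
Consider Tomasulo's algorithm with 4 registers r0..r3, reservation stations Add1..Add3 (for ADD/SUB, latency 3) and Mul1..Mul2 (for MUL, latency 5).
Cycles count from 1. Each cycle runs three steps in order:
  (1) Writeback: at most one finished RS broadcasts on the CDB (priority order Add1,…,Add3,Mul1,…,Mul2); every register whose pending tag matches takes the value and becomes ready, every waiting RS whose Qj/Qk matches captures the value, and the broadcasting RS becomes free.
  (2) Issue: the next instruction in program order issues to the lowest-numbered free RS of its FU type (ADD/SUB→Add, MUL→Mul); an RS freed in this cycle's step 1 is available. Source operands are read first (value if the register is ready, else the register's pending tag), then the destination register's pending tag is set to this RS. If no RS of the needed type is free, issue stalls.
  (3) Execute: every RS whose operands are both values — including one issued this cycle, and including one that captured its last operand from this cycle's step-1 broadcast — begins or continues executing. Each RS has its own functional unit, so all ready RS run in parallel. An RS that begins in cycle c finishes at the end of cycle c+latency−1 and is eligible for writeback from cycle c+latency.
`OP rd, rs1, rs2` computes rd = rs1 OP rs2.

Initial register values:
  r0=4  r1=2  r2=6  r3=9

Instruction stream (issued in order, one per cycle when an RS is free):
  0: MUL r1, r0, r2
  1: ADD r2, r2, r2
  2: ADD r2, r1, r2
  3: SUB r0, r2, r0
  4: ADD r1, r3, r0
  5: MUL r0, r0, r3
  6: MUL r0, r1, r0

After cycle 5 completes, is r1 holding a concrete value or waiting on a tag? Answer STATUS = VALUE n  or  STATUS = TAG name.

STATUS = TAG Add1

  c1: issue MUL r1<-Mul1  regs: r0:4,r1:Mul1,r2:6,r3:9
  c2: issue ADD r2<-Add1  regs: r0:4,r1:Mul1,r2:Add1,r3:9
  c3: issue ADD r2<-Add2  regs: r0:4,r1:Mul1,r2:Add2,r3:9
  c4: issue SUB r0<-Add3  regs: r0:Add3,r1:Mul1,r2:Add2,r3:9
  c5: CDB Add1=12; issue ADD r1<-Add1  regs: r0:Add3,r1:Add1,r2:Add2,r3:9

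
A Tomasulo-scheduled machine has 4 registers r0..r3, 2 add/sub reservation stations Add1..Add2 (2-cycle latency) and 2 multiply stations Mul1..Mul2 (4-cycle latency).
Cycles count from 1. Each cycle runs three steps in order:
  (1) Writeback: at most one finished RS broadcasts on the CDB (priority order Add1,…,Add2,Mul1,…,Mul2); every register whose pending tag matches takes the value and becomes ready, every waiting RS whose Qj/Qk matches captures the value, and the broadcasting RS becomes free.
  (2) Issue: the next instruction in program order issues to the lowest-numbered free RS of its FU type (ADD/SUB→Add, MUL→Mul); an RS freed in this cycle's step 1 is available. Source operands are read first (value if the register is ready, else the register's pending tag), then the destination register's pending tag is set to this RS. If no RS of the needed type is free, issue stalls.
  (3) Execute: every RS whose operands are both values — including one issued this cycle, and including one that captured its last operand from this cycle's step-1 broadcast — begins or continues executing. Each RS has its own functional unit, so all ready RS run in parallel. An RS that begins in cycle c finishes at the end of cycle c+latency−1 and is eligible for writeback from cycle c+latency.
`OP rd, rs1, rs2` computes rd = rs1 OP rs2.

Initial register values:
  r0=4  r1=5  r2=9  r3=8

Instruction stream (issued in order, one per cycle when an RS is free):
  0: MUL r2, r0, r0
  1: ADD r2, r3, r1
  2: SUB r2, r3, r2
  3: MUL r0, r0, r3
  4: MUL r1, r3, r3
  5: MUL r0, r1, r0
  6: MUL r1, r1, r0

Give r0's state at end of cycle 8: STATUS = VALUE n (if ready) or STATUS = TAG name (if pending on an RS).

c1: issue MUL r2<-Mul1 | r0:4,r1:5,r2:Mul1,r3:8
c2: issue ADD r2<-Add1 | r0:4,r1:5,r2:Add1,r3:8
c3: issue SUB r2<-Add2 | r0:4,r1:5,r2:Add2,r3:8
c4: CDB Add1=13; issue MUL r0<-Mul2 | r0:Mul2,r1:5,r2:Add2,r3:8
c5: CDB Mul1=16; issue MUL r1<-Mul1 | r0:Mul2,r1:Mul1,r2:Add2,r3:8
c6: CDB Add2=-5; stall | r0:Mul2,r1:Mul1,r2:-5,r3:8
c7: stall | r0:Mul2,r1:Mul1,r2:-5,r3:8
c8: CDB Mul2=32; issue MUL r0<-Mul2 | r0:Mul2,r1:Mul1,r2:-5,r3:8

STATUS = TAG Mul2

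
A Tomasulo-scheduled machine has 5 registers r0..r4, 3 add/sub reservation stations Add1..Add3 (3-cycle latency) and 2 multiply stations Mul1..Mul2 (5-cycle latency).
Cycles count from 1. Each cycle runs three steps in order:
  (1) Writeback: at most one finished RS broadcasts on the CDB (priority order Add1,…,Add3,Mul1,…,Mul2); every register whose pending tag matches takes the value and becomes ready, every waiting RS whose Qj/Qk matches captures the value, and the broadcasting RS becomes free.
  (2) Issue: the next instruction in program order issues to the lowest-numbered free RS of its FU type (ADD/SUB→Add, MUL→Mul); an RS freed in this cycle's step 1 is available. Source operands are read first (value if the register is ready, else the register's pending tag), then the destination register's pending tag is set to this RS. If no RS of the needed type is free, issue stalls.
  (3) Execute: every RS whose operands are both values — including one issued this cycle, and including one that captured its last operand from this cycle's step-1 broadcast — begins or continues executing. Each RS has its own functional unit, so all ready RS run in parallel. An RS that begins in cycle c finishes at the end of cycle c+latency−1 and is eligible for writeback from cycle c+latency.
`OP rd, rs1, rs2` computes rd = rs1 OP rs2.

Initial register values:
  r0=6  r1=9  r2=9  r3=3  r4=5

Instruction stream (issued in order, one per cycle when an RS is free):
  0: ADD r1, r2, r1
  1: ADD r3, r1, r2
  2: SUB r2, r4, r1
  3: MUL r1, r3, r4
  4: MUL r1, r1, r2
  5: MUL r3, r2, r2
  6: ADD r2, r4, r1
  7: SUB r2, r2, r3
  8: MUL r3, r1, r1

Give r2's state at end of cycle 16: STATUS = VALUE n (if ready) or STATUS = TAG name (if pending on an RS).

STATUS = TAG Add2

c1: issue ADD r1<-Add1 | r0:6,r1:Add1,r2:9,r3:3,r4:5
c2: issue ADD r3<-Add2 | r0:6,r1:Add1,r2:9,r3:Add2,r4:5
c3: issue SUB r2<-Add3 | r0:6,r1:Add1,r2:Add3,r3:Add2,r4:5
c4: CDB Add1=18; issue MUL r1<-Mul1 | r0:6,r1:Mul1,r2:Add3,r3:Add2,r4:5
c5: issue MUL r1<-Mul2 | r0:6,r1:Mul2,r2:Add3,r3:Add2,r4:5
c6: stall | r0:6,r1:Mul2,r2:Add3,r3:Add2,r4:5
c7: CDB Add2=27; stall | r0:6,r1:Mul2,r2:Add3,r3:27,r4:5
c8: CDB Add3=-13; stall | r0:6,r1:Mul2,r2:-13,r3:27,r4:5
c9: stall | r0:6,r1:Mul2,r2:-13,r3:27,r4:5
c10: stall | r0:6,r1:Mul2,r2:-13,r3:27,r4:5
c11: stall | r0:6,r1:Mul2,r2:-13,r3:27,r4:5
c12: CDB Mul1=135; issue MUL r3<-Mul1 | r0:6,r1:Mul2,r2:-13,r3:Mul1,r4:5
c13: issue ADD r2<-Add1 | r0:6,r1:Mul2,r2:Add1,r3:Mul1,r4:5
c14: issue SUB r2<-Add2 | r0:6,r1:Mul2,r2:Add2,r3:Mul1,r4:5
c15: stall | r0:6,r1:Mul2,r2:Add2,r3:Mul1,r4:5
c16: stall | r0:6,r1:Mul2,r2:Add2,r3:Mul1,r4:5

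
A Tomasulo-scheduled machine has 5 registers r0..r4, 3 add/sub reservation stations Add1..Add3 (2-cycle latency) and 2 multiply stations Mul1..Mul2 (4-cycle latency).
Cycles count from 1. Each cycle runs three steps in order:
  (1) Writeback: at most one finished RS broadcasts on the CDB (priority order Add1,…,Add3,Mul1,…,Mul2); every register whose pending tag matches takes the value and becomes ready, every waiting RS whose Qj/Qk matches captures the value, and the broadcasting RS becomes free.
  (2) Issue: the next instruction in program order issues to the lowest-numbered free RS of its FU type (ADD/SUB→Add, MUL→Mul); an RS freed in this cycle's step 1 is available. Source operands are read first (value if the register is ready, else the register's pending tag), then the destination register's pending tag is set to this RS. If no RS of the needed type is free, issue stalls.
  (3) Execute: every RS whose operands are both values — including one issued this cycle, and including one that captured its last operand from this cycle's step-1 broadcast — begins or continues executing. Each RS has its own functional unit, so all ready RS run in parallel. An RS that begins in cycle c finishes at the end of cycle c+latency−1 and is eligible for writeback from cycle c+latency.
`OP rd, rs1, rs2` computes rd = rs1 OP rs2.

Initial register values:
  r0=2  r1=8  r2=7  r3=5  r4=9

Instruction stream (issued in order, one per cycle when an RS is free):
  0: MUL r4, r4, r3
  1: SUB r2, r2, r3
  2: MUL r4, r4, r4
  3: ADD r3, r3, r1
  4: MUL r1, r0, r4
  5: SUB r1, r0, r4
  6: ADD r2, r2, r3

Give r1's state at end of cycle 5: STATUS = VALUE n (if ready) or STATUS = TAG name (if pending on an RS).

STATUS = TAG Mul1

c1: issue MUL r4<-Mul1 | r0:2,r1:8,r2:7,r3:5,r4:Mul1
c2: issue SUB r2<-Add1 | r0:2,r1:8,r2:Add1,r3:5,r4:Mul1
c3: issue MUL r4<-Mul2 | r0:2,r1:8,r2:Add1,r3:5,r4:Mul2
c4: CDB Add1=2; issue ADD r3<-Add1 | r0:2,r1:8,r2:2,r3:Add1,r4:Mul2
c5: CDB Mul1=45; issue MUL r1<-Mul1 | r0:2,r1:Mul1,r2:2,r3:Add1,r4:Mul2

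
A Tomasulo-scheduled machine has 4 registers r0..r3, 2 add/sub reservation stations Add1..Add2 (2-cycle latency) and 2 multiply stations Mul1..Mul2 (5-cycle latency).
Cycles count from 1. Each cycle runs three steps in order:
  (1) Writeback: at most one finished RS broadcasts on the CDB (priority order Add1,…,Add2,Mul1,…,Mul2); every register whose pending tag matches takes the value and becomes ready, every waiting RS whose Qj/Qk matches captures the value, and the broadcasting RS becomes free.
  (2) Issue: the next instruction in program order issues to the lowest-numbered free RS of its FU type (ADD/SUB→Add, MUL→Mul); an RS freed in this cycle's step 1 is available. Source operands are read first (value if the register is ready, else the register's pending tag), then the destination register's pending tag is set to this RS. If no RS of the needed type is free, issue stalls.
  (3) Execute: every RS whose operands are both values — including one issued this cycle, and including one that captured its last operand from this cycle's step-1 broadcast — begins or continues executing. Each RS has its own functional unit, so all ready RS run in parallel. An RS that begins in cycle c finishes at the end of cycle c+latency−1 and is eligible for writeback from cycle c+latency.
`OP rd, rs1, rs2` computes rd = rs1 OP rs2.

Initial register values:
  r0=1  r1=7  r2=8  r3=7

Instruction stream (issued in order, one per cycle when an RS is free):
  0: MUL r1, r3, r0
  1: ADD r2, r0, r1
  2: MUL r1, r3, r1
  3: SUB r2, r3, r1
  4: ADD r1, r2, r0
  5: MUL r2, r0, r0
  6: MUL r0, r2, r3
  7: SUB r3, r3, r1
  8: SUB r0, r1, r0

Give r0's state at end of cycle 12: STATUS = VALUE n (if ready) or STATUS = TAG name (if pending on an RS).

STATUS = TAG Mul2

c1: issue MUL r1<-Mul1 | r0:1,r1:Mul1,r2:8,r3:7
c2: issue ADD r2<-Add1 | r0:1,r1:Mul1,r2:Add1,r3:7
c3: issue MUL r1<-Mul2 | r0:1,r1:Mul2,r2:Add1,r3:7
c4: issue SUB r2<-Add2 | r0:1,r1:Mul2,r2:Add2,r3:7
c5: stall | r0:1,r1:Mul2,r2:Add2,r3:7
c6: CDB Mul1=7; stall | r0:1,r1:Mul2,r2:Add2,r3:7
c7: stall | r0:1,r1:Mul2,r2:Add2,r3:7
c8: CDB Add1=8; issue ADD r1<-Add1 | r0:1,r1:Add1,r2:Add2,r3:7
c9: issue MUL r2<-Mul1 | r0:1,r1:Add1,r2:Mul1,r3:7
c10: stall | r0:1,r1:Add1,r2:Mul1,r3:7
c11: CDB Mul2=49; issue MUL r0<-Mul2 | r0:Mul2,r1:Add1,r2:Mul1,r3:7
c12: stall | r0:Mul2,r1:Add1,r2:Mul1,r3:7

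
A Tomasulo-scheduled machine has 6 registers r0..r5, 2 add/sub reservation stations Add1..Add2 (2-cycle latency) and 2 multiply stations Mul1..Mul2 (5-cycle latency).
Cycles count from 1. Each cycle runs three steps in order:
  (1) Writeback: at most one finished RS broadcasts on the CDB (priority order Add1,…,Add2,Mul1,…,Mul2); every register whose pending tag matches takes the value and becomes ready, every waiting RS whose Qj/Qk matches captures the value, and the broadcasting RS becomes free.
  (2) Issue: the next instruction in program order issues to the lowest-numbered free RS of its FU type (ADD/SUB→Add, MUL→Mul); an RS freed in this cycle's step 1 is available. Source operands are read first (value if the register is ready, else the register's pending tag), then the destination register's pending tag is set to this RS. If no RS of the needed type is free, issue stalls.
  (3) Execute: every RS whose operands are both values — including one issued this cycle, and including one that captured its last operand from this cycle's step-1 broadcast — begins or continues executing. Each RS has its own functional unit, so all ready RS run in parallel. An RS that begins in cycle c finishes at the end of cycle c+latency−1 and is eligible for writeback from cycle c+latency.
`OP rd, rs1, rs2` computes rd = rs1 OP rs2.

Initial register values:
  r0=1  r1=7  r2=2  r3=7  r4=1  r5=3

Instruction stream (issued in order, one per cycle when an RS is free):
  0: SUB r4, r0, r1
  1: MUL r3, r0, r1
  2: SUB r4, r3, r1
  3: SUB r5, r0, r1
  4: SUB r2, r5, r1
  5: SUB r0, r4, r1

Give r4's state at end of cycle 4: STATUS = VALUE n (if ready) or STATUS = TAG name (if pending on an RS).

STATUS = TAG Add1

c1: issue SUB r4<-Add1 | r0:1,r1:7,r2:2,r3:7,r4:Add1,r5:3
c2: issue MUL r3<-Mul1 | r0:1,r1:7,r2:2,r3:Mul1,r4:Add1,r5:3
c3: CDB Add1=-6; issue SUB r4<-Add1 | r0:1,r1:7,r2:2,r3:Mul1,r4:Add1,r5:3
c4: issue SUB r5<-Add2 | r0:1,r1:7,r2:2,r3:Mul1,r4:Add1,r5:Add2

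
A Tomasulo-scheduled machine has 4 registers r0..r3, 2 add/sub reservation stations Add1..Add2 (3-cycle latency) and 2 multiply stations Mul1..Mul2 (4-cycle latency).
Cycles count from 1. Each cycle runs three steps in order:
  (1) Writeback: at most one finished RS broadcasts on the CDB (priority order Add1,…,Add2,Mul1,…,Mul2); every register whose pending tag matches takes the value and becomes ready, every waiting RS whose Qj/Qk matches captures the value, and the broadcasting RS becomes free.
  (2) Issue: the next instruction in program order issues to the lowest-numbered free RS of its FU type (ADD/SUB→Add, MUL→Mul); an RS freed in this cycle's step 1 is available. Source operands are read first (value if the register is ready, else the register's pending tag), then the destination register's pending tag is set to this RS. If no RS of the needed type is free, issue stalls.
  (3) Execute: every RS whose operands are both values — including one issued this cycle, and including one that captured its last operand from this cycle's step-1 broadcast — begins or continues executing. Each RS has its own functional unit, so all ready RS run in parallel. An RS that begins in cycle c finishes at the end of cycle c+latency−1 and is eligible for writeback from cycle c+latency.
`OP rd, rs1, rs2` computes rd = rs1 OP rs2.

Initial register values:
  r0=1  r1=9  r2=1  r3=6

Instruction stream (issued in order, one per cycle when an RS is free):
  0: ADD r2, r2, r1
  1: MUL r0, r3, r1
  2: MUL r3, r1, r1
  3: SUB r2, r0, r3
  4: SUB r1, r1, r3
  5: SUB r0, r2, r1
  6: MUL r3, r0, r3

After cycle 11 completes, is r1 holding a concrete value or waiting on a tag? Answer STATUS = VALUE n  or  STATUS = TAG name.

  c1: issue ADD r2<-Add1  regs: r0:1,r1:9,r2:Add1,r3:6
  c2: issue MUL r0<-Mul1  regs: r0:Mul1,r1:9,r2:Add1,r3:6
  c3: issue MUL r3<-Mul2  regs: r0:Mul1,r1:9,r2:Add1,r3:Mul2
  c4: CDB Add1=10; issue SUB r2<-Add1  regs: r0:Mul1,r1:9,r2:Add1,r3:Mul2
  c5: issue SUB r1<-Add2  regs: r0:Mul1,r1:Add2,r2:Add1,r3:Mul2
  c6: CDB Mul1=54; stall  regs: r0:54,r1:Add2,r2:Add1,r3:Mul2
  c7: CDB Mul2=81; stall  regs: r0:54,r1:Add2,r2:Add1,r3:81
  c8: stall  regs: r0:54,r1:Add2,r2:Add1,r3:81
  c9: stall  regs: r0:54,r1:Add2,r2:Add1,r3:81
  c10: CDB Add1=-27; issue SUB r0<-Add1  regs: r0:Add1,r1:Add2,r2:-27,r3:81
  c11: CDB Add2=-72; issue MUL r3<-Mul1  regs: r0:Add1,r1:-72,r2:-27,r3:Mul1

STATUS = VALUE -72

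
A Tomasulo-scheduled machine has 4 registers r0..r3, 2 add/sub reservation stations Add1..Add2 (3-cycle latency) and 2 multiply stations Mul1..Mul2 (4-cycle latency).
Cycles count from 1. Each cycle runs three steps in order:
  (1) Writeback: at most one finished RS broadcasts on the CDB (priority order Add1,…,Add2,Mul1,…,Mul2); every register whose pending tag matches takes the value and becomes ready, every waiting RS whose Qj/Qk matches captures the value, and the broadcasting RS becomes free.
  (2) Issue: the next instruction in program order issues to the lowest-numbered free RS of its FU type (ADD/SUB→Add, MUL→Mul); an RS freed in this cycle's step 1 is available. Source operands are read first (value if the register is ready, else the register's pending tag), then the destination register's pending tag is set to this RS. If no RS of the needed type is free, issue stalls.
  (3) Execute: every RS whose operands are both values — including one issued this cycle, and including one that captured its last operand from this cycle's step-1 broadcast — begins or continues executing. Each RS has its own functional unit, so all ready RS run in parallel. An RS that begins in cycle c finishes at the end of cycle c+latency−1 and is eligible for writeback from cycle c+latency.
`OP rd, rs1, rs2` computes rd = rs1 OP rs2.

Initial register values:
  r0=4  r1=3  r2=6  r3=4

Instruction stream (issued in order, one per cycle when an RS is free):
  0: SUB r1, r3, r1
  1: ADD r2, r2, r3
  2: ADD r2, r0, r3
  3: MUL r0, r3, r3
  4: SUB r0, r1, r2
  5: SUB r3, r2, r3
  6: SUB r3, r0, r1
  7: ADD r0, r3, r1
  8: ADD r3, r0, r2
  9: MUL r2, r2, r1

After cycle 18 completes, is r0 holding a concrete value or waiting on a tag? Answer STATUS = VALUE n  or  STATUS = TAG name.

cycle 1: issue SUB r1<-Add1 // r0:4,r1:Add1,r2:6,r3:4
cycle 2: issue ADD r2<-Add2 // r0:4,r1:Add1,r2:Add2,r3:4
cycle 3: stall // r0:4,r1:Add1,r2:Add2,r3:4
cycle 4: CDB Add1=1; issue ADD r2<-Add1 // r0:4,r1:1,r2:Add1,r3:4
cycle 5: CDB Add2=10; issue MUL r0<-Mul1 // r0:Mul1,r1:1,r2:Add1,r3:4
cycle 6: issue SUB r0<-Add2 // r0:Add2,r1:1,r2:Add1,r3:4
cycle 7: CDB Add1=8; issue SUB r3<-Add1 // r0:Add2,r1:1,r2:8,r3:Add1
cycle 8: stall // r0:Add2,r1:1,r2:8,r3:Add1
cycle 9: CDB Mul1=16; stall // r0:Add2,r1:1,r2:8,r3:Add1
cycle 10: CDB Add1=4; issue SUB r3<-Add1 // r0:Add2,r1:1,r2:8,r3:Add1
cycle 11: CDB Add2=-7; issue ADD r0<-Add2 // r0:Add2,r1:1,r2:8,r3:Add1
cycle 12: stall // r0:Add2,r1:1,r2:8,r3:Add1
cycle 13: stall // r0:Add2,r1:1,r2:8,r3:Add1
cycle 14: CDB Add1=-8; issue ADD r3<-Add1 // r0:Add2,r1:1,r2:8,r3:Add1
cycle 15: issue MUL r2<-Mul1 // r0:Add2,r1:1,r2:Mul1,r3:Add1
cycle 16: - // r0:Add2,r1:1,r2:Mul1,r3:Add1
cycle 17: CDB Add2=-7 // r0:-7,r1:1,r2:Mul1,r3:Add1
cycle 18: - // r0:-7,r1:1,r2:Mul1,r3:Add1

STATUS = VALUE -7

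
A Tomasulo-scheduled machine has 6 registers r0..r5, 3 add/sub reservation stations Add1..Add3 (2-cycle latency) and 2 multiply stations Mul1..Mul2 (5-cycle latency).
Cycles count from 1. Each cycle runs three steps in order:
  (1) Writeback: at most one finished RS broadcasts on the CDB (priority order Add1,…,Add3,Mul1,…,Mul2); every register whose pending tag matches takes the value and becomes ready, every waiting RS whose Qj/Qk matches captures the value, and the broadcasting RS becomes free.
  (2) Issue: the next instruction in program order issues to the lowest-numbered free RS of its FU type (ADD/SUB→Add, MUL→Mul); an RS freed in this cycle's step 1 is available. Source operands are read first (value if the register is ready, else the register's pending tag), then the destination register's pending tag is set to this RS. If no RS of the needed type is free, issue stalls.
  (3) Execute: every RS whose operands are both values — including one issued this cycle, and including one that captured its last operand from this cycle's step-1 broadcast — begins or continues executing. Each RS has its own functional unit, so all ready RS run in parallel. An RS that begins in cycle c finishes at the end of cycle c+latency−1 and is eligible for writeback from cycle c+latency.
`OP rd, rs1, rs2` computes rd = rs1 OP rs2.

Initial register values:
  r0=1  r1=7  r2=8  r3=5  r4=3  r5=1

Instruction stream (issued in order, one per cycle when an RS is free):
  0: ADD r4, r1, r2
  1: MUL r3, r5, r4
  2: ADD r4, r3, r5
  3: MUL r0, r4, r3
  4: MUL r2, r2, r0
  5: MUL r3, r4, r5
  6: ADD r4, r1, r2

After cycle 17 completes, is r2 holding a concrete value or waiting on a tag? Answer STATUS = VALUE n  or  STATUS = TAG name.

STATUS = TAG Mul1

c1: issue ADD r4<-Add1 | r0:1,r1:7,r2:8,r3:5,r4:Add1,r5:1
c2: issue MUL r3<-Mul1 | r0:1,r1:7,r2:8,r3:Mul1,r4:Add1,r5:1
c3: CDB Add1=15; issue ADD r4<-Add1 | r0:1,r1:7,r2:8,r3:Mul1,r4:Add1,r5:1
c4: issue MUL r0<-Mul2 | r0:Mul2,r1:7,r2:8,r3:Mul1,r4:Add1,r5:1
c5: stall | r0:Mul2,r1:7,r2:8,r3:Mul1,r4:Add1,r5:1
c6: stall | r0:Mul2,r1:7,r2:8,r3:Mul1,r4:Add1,r5:1
c7: stall | r0:Mul2,r1:7,r2:8,r3:Mul1,r4:Add1,r5:1
c8: CDB Mul1=15; issue MUL r2<-Mul1 | r0:Mul2,r1:7,r2:Mul1,r3:15,r4:Add1,r5:1
c9: stall | r0:Mul2,r1:7,r2:Mul1,r3:15,r4:Add1,r5:1
c10: CDB Add1=16; stall | r0:Mul2,r1:7,r2:Mul1,r3:15,r4:16,r5:1
c11: stall | r0:Mul2,r1:7,r2:Mul1,r3:15,r4:16,r5:1
c12: stall | r0:Mul2,r1:7,r2:Mul1,r3:15,r4:16,r5:1
c13: stall | r0:Mul2,r1:7,r2:Mul1,r3:15,r4:16,r5:1
c14: stall | r0:Mul2,r1:7,r2:Mul1,r3:15,r4:16,r5:1
c15: CDB Mul2=240; issue MUL r3<-Mul2 | r0:240,r1:7,r2:Mul1,r3:Mul2,r4:16,r5:1
c16: issue ADD r4<-Add1 | r0:240,r1:7,r2:Mul1,r3:Mul2,r4:Add1,r5:1
c17: - | r0:240,r1:7,r2:Mul1,r3:Mul2,r4:Add1,r5:1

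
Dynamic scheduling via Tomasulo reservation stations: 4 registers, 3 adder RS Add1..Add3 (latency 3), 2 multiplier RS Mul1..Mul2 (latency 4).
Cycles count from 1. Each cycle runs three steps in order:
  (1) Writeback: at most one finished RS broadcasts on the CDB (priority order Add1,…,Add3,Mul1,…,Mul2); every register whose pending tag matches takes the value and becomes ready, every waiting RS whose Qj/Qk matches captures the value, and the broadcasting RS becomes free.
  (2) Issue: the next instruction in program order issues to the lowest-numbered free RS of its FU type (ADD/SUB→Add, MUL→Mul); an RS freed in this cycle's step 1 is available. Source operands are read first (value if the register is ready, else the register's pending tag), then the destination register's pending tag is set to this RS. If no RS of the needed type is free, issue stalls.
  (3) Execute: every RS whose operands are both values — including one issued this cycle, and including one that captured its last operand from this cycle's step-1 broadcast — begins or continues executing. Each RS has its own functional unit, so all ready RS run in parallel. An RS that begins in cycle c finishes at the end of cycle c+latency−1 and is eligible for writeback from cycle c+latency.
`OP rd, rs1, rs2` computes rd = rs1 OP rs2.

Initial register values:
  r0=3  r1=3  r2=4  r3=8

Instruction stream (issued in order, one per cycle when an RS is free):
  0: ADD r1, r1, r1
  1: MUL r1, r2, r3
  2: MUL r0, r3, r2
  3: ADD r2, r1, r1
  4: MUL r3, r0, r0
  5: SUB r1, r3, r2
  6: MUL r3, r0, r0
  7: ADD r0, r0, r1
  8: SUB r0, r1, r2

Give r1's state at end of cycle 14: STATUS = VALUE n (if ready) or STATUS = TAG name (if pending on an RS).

  c1: issue ADD r1<-Add1  regs: r0:3,r1:Add1,r2:4,r3:8
  c2: issue MUL r1<-Mul1  regs: r0:3,r1:Mul1,r2:4,r3:8
  c3: issue MUL r0<-Mul2  regs: r0:Mul2,r1:Mul1,r2:4,r3:8
  c4: CDB Add1=6; issue ADD r2<-Add1  regs: r0:Mul2,r1:Mul1,r2:Add1,r3:8
  c5: stall  regs: r0:Mul2,r1:Mul1,r2:Add1,r3:8
  c6: CDB Mul1=32; issue MUL r3<-Mul1  regs: r0:Mul2,r1:32,r2:Add1,r3:Mul1
  c7: CDB Mul2=32; issue SUB r1<-Add2  regs: r0:32,r1:Add2,r2:Add1,r3:Mul1
  c8: issue MUL r3<-Mul2  regs: r0:32,r1:Add2,r2:Add1,r3:Mul2
  c9: CDB Add1=64; issue ADD r0<-Add1  regs: r0:Add1,r1:Add2,r2:64,r3:Mul2
  c10: issue SUB r0<-Add3  regs: r0:Add3,r1:Add2,r2:64,r3:Mul2
  c11: CDB Mul1=1024  regs: r0:Add3,r1:Add2,r2:64,r3:Mul2
  c12: CDB Mul2=1024  regs: r0:Add3,r1:Add2,r2:64,r3:1024
  c13: -  regs: r0:Add3,r1:Add2,r2:64,r3:1024
  c14: CDB Add2=960  regs: r0:Add3,r1:960,r2:64,r3:1024

STATUS = VALUE 960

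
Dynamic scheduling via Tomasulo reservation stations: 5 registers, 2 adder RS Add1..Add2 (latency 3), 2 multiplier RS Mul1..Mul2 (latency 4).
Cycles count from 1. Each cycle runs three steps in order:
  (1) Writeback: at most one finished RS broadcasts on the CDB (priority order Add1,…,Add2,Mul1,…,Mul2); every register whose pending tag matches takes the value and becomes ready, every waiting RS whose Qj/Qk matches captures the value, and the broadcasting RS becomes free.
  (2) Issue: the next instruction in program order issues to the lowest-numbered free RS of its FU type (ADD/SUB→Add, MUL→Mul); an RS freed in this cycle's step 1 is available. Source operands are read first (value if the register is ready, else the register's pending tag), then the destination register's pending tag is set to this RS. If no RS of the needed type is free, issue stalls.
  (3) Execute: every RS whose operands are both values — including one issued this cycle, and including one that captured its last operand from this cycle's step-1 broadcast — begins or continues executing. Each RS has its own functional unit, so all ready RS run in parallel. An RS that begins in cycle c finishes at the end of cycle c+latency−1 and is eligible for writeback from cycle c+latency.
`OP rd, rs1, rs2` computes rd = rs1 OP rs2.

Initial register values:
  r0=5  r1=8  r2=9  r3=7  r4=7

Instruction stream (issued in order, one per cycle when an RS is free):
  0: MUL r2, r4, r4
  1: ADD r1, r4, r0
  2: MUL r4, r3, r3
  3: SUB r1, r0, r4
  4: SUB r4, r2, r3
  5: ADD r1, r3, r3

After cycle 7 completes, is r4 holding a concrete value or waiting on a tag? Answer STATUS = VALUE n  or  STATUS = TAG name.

STATUS = TAG Add1

cycle 1: issue MUL r2<-Mul1 // r0:5,r1:8,r2:Mul1,r3:7,r4:7
cycle 2: issue ADD r1<-Add1 // r0:5,r1:Add1,r2:Mul1,r3:7,r4:7
cycle 3: issue MUL r4<-Mul2 // r0:5,r1:Add1,r2:Mul1,r3:7,r4:Mul2
cycle 4: issue SUB r1<-Add2 // r0:5,r1:Add2,r2:Mul1,r3:7,r4:Mul2
cycle 5: CDB Add1=12; issue SUB r4<-Add1 // r0:5,r1:Add2,r2:Mul1,r3:7,r4:Add1
cycle 6: CDB Mul1=49; stall // r0:5,r1:Add2,r2:49,r3:7,r4:Add1
cycle 7: CDB Mul2=49; stall // r0:5,r1:Add2,r2:49,r3:7,r4:Add1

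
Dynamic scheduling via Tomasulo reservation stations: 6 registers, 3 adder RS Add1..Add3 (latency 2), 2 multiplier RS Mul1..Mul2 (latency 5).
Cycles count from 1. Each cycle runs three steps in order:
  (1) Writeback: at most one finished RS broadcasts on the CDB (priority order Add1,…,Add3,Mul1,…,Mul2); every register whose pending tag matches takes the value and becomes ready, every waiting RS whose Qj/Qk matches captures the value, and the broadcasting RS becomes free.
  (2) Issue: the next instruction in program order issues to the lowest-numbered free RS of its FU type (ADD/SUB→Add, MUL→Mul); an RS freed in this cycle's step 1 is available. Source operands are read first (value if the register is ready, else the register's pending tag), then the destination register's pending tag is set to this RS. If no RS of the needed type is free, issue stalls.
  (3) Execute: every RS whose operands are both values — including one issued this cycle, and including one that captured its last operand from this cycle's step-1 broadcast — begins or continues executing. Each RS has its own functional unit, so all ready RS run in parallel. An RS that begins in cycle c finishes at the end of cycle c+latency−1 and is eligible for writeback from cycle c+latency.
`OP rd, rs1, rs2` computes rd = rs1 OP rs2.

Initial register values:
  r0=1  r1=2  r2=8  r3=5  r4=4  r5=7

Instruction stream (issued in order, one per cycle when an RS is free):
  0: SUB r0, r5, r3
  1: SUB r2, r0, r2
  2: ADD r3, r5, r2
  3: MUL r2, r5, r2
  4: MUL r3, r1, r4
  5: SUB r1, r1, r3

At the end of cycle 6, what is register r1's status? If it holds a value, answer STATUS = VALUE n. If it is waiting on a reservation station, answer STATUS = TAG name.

c1: issue SUB r0<-Add1 | r0:Add1,r1:2,r2:8,r3:5,r4:4,r5:7
c2: issue SUB r2<-Add2 | r0:Add1,r1:2,r2:Add2,r3:5,r4:4,r5:7
c3: CDB Add1=2; issue ADD r3<-Add1 | r0:2,r1:2,r2:Add2,r3:Add1,r4:4,r5:7
c4: issue MUL r2<-Mul1 | r0:2,r1:2,r2:Mul1,r3:Add1,r4:4,r5:7
c5: CDB Add2=-6; issue MUL r3<-Mul2 | r0:2,r1:2,r2:Mul1,r3:Mul2,r4:4,r5:7
c6: issue SUB r1<-Add2 | r0:2,r1:Add2,r2:Mul1,r3:Mul2,r4:4,r5:7

STATUS = TAG Add2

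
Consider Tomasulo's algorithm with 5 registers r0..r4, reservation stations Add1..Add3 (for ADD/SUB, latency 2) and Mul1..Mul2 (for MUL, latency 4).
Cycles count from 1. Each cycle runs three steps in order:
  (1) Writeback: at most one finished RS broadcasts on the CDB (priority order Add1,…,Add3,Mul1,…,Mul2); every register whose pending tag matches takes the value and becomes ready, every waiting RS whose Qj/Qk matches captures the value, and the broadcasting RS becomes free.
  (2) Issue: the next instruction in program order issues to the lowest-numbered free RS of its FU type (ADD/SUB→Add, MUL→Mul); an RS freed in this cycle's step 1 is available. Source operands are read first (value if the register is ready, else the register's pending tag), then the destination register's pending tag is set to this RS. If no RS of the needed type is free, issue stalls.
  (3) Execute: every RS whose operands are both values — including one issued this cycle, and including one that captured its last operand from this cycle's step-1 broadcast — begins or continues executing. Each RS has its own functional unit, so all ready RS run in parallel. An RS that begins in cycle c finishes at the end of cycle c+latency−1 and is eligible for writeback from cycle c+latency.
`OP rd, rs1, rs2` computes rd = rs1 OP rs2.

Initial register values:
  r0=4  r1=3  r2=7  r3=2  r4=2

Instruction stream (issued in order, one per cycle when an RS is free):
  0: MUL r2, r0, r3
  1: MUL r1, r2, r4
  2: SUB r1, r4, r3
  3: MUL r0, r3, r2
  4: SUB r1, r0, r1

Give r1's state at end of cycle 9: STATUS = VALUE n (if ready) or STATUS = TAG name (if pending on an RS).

STATUS = TAG Add1

c1: issue MUL r2<-Mul1 | r0:4,r1:3,r2:Mul1,r3:2,r4:2
c2: issue MUL r1<-Mul2 | r0:4,r1:Mul2,r2:Mul1,r3:2,r4:2
c3: issue SUB r1<-Add1 | r0:4,r1:Add1,r2:Mul1,r3:2,r4:2
c4: stall | r0:4,r1:Add1,r2:Mul1,r3:2,r4:2
c5: CDB Add1=0; stall | r0:4,r1:0,r2:Mul1,r3:2,r4:2
c6: CDB Mul1=8; issue MUL r0<-Mul1 | r0:Mul1,r1:0,r2:8,r3:2,r4:2
c7: issue SUB r1<-Add1 | r0:Mul1,r1:Add1,r2:8,r3:2,r4:2
c8: - | r0:Mul1,r1:Add1,r2:8,r3:2,r4:2
c9: - | r0:Mul1,r1:Add1,r2:8,r3:2,r4:2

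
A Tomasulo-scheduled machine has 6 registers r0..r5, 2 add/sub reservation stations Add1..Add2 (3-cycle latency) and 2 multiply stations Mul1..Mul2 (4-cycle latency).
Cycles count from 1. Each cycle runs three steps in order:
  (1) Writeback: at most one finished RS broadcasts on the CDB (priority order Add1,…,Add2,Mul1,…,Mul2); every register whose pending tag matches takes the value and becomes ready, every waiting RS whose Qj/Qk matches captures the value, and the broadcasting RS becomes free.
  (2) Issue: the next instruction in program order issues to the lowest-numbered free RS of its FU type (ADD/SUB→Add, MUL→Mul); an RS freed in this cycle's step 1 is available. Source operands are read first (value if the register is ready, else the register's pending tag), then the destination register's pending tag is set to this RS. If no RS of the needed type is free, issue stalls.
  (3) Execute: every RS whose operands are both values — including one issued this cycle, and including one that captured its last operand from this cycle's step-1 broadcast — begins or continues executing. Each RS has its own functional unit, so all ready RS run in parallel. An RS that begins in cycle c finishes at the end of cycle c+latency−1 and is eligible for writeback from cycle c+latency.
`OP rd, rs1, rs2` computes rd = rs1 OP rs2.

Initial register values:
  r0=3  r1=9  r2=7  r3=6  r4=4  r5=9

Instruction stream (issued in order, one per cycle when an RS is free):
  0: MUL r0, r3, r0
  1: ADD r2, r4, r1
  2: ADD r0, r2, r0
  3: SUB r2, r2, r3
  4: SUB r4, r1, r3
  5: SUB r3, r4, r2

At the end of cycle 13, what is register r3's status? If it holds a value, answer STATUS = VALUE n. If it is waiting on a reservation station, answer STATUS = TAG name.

cycle 1: issue MUL r0<-Mul1 // r0:Mul1,r1:9,r2:7,r3:6,r4:4,r5:9
cycle 2: issue ADD r2<-Add1 // r0:Mul1,r1:9,r2:Add1,r3:6,r4:4,r5:9
cycle 3: issue ADD r0<-Add2 // r0:Add2,r1:9,r2:Add1,r3:6,r4:4,r5:9
cycle 4: stall // r0:Add2,r1:9,r2:Add1,r3:6,r4:4,r5:9
cycle 5: CDB Add1=13; issue SUB r2<-Add1 // r0:Add2,r1:9,r2:Add1,r3:6,r4:4,r5:9
cycle 6: CDB Mul1=18; stall // r0:Add2,r1:9,r2:Add1,r3:6,r4:4,r5:9
cycle 7: stall // r0:Add2,r1:9,r2:Add1,r3:6,r4:4,r5:9
cycle 8: CDB Add1=7; issue SUB r4<-Add1 // r0:Add2,r1:9,r2:7,r3:6,r4:Add1,r5:9
cycle 9: CDB Add2=31; issue SUB r3<-Add2 // r0:31,r1:9,r2:7,r3:Add2,r4:Add1,r5:9
cycle 10: - // r0:31,r1:9,r2:7,r3:Add2,r4:Add1,r5:9
cycle 11: CDB Add1=3 // r0:31,r1:9,r2:7,r3:Add2,r4:3,r5:9
cycle 12: - // r0:31,r1:9,r2:7,r3:Add2,r4:3,r5:9
cycle 13: - // r0:31,r1:9,r2:7,r3:Add2,r4:3,r5:9

STATUS = TAG Add2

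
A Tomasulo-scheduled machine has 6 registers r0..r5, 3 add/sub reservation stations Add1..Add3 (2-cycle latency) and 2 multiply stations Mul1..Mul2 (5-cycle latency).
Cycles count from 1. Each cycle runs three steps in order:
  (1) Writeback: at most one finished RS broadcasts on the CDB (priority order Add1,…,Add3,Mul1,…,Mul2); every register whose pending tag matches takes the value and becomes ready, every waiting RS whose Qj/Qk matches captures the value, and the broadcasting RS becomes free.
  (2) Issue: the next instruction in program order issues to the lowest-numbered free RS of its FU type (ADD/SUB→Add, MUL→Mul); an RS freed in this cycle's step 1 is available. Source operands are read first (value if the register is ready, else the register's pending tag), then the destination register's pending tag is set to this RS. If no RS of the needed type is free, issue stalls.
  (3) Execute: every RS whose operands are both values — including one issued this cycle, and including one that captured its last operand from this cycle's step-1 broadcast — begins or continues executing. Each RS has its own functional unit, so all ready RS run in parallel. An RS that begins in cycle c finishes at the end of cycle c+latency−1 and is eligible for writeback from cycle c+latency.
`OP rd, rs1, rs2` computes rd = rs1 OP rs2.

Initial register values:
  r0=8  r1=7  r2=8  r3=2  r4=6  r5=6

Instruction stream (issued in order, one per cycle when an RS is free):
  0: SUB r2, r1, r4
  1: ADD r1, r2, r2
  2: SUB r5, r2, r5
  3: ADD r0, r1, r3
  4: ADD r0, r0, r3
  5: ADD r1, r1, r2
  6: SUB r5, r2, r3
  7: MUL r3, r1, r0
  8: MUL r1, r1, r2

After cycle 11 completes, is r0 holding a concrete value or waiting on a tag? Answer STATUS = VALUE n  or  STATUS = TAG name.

STATUS = VALUE 6

c1: issue SUB r2<-Add1 | r0:8,r1:7,r2:Add1,r3:2,r4:6,r5:6
c2: issue ADD r1<-Add2 | r0:8,r1:Add2,r2:Add1,r3:2,r4:6,r5:6
c3: CDB Add1=1; issue SUB r5<-Add1 | r0:8,r1:Add2,r2:1,r3:2,r4:6,r5:Add1
c4: issue ADD r0<-Add3 | r0:Add3,r1:Add2,r2:1,r3:2,r4:6,r5:Add1
c5: CDB Add1=-5; issue ADD r0<-Add1 | r0:Add1,r1:Add2,r2:1,r3:2,r4:6,r5:-5
c6: CDB Add2=2; issue ADD r1<-Add2 | r0:Add1,r1:Add2,r2:1,r3:2,r4:6,r5:-5
c7: stall | r0:Add1,r1:Add2,r2:1,r3:2,r4:6,r5:-5
c8: CDB Add2=3; issue SUB r5<-Add2 | r0:Add1,r1:3,r2:1,r3:2,r4:6,r5:Add2
c9: CDB Add3=4; issue MUL r3<-Mul1 | r0:Add1,r1:3,r2:1,r3:Mul1,r4:6,r5:Add2
c10: CDB Add2=-1; issue MUL r1<-Mul2 | r0:Add1,r1:Mul2,r2:1,r3:Mul1,r4:6,r5:-1
c11: CDB Add1=6 | r0:6,r1:Mul2,r2:1,r3:Mul1,r4:6,r5:-1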